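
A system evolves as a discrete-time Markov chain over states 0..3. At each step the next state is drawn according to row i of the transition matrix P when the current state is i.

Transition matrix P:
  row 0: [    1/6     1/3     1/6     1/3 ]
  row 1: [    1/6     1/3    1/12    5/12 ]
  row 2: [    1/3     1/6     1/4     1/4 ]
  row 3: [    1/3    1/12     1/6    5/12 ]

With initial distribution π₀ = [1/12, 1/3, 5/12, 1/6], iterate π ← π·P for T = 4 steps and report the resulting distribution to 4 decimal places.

π = [0.2551, 0.2142, 0.1623, 0.3684]

t=0: π = [0.0833, 0.3333, 0.4167, 0.1667]
t=1: π = [0.2639, 0.2222, 0.1736, 0.3403]
t=2: π = [0.2523, 0.2193, 0.1626, 0.3657]
t=3: π = [0.2547, 0.2148, 0.1619, 0.3685]
t=4: π = [0.2551, 0.2142, 0.1623, 0.3684]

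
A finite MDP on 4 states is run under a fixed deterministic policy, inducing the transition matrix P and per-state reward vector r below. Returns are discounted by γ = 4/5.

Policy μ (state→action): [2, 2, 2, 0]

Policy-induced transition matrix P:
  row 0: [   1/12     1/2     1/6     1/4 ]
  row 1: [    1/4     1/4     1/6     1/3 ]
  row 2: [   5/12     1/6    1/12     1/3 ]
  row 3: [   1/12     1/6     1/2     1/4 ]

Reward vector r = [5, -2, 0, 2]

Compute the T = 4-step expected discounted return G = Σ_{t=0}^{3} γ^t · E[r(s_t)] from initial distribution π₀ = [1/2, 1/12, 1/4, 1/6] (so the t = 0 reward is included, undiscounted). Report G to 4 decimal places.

t=0: π = [0.5000, 0.0833, 0.2500, 0.1667], E[r] = 2.6667, γ^t·E[r] = 2.666667, running G = 2.666667
t=1: π = [0.1806, 0.3403, 0.2014, 0.2778], E[r] = 0.7778, γ^t·E[r] = 0.622222, running G = 3.288889
t=2: π = [0.2072, 0.2552, 0.2425, 0.2951], E[r] = 1.1157, γ^t·E[r] = 0.714074, running G = 4.002963
t=3: π = [0.2067, 0.2570, 0.2448, 0.2915], E[r] = 1.1024, γ^t·E[r] = 0.564444, running G = 4.567407

G = 4.5674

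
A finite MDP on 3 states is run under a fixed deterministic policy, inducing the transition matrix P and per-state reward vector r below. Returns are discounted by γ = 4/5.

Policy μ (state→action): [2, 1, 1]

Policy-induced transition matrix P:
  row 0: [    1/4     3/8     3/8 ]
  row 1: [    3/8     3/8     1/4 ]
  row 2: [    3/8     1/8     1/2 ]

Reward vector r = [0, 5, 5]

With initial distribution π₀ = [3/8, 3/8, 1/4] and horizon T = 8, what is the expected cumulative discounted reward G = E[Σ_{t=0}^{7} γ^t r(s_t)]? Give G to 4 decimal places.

G = 13.6811

t=0: π = [0.3750, 0.3750, 0.2500], E[r] = 3.1250, γ^t·E[r] = 3.125000, running G = 3.125000
t=1: π = [0.3281, 0.3125, 0.3594], E[r] = 3.3594, γ^t·E[r] = 2.687500, running G = 5.812500
t=2: π = [0.3340, 0.2852, 0.3809], E[r] = 3.3301, γ^t·E[r] = 2.131250, running G = 7.943750
t=3: π = [0.3333, 0.2798, 0.3870], E[r] = 3.3337, γ^t·E[r] = 1.706875, running G = 9.650625
t=4: π = [0.3333, 0.2783, 0.3884], E[r] = 3.3333, γ^t·E[r] = 1.365313, running G = 11.015938
t=5: π = [0.3333, 0.2779, 0.3888], E[r] = 3.3333, γ^t·E[r] = 1.092269, running G = 12.108206
t=6: π = [0.3333, 0.2778, 0.3889], E[r] = 3.3333, γ^t·E[r] = 0.873813, running G = 12.982019
t=7: π = [0.3333, 0.2778, 0.3889], E[r] = 3.3333, γ^t·E[r] = 0.699051, running G = 13.681070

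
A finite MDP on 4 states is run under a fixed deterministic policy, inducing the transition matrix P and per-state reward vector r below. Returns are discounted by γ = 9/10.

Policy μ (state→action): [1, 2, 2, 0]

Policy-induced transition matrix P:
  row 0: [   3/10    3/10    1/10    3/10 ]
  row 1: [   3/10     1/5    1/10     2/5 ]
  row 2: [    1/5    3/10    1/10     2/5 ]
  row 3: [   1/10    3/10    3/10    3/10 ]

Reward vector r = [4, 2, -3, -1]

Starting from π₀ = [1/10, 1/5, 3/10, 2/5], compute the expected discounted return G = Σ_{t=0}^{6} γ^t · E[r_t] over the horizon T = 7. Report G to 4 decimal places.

t=0: π = [0.1000, 0.2000, 0.3000, 0.4000], E[r] = -0.5000, γ^t·E[r] = -0.500000, running G = -0.500000
t=1: π = [0.1900, 0.2800, 0.1800, 0.3500], E[r] = 0.4300, γ^t·E[r] = 0.387000, running G = -0.113000
t=2: π = [0.2120, 0.2720, 0.1700, 0.3460], E[r] = 0.5360, γ^t·E[r] = 0.434160, running G = 0.321160
t=3: π = [0.2138, 0.2728, 0.1692, 0.3442], E[r] = 0.5490, γ^t·E[r] = 0.400221, running G = 0.721381
t=4: π = [0.2142, 0.2727, 0.1688, 0.3442], E[r] = 0.5517, γ^t·E[r] = 0.361957, running G = 1.083338
t=5: π = [0.2143, 0.2727, 0.1688, 0.3442], E[r] = 0.5519, γ^t·E[r] = 0.325882, running G = 1.409220
t=6: π = [0.2143, 0.2727, 0.1688, 0.3442], E[r] = 0.5519, γ^t·E[r] = 0.293325, running G = 1.702545

G = 1.7025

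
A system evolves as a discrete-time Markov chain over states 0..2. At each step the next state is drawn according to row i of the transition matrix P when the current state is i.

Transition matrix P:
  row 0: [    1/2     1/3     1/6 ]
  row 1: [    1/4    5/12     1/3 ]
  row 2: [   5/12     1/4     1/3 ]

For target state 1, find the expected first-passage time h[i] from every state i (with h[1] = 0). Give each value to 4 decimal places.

h = [3.1579, 0.0000, 3.4737]

First-step conditioning: h[1] = 0; for i ≠ 1, h[i] = 1 + Σ_k P[i][k]·h[k].
  h[0] = 1 + 1/2·h[0] + 1/6·h[2]
  h[2] = 1 + 5/12·h[0] + 1/3·h[2]
Solving the 2×2 linear system over states ≠ 1 gives exactly h = [60/19, 0, 66/19] (h[1] = 0 is the target).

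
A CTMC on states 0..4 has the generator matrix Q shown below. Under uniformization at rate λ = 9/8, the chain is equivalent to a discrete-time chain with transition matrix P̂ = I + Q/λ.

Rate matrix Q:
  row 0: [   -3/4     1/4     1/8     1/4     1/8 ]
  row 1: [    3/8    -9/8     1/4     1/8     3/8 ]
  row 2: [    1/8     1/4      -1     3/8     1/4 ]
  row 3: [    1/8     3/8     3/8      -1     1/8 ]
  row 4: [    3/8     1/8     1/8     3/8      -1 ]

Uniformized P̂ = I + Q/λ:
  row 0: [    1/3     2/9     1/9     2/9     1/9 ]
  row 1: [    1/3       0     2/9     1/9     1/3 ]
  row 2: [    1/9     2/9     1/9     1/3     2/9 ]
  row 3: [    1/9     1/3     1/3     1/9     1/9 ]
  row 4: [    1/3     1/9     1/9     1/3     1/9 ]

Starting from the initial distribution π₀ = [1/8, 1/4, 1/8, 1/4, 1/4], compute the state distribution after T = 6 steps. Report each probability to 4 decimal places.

t=0: π = [0.1250, 0.2500, 0.1250, 0.2500, 0.2500]
t=1: π = [0.2500, 0.1667, 0.1944, 0.2083, 0.1806]
t=2: π = [0.2438, 0.1883, 0.1759, 0.2222, 0.1698]
t=3: π = [0.2449, 0.1862, 0.1814, 0.2150, 0.1725]
t=4: π = [0.2452, 0.1856, 0.1796, 0.2170, 0.1726]
t=5: π = [0.2452, 0.1859, 0.1799, 0.2166, 0.1723]
t=6: π = [0.2452, 0.1858, 0.1799, 0.2166, 0.1724]

π = [0.2452, 0.1858, 0.1799, 0.2166, 0.1724]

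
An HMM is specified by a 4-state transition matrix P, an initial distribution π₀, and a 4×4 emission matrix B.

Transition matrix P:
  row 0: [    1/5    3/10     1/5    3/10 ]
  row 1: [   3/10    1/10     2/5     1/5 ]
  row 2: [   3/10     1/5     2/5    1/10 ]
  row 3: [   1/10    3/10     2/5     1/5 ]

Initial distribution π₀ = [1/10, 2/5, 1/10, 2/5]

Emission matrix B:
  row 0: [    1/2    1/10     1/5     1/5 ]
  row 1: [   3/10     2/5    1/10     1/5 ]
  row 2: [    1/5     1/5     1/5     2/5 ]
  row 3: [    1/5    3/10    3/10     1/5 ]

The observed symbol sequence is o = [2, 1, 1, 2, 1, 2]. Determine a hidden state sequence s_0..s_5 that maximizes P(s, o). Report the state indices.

t=0: δ = [2.000e-02, 4.000e-02, 2.000e-02, 1.200e-01]  (obs o_0=2)
t=1: δ = [1.200e-03, 1.440e-02, 9.600e-03, 7.200e-03]  ψ = [1, 3, 3, 3]  (obs o_1=1)
t=2: δ = [4.320e-04, 8.640e-04, 1.152e-03, 8.640e-04]  ψ = [1, 3, 1, 1]  (obs o_2=1)
t=3: δ = [6.912e-05, 2.592e-05, 9.216e-05, 5.184e-05]  ψ = [2, 3, 2, 1]  (obs o_3=2)
t=4: δ = [2.765e-06, 8.294e-06, 7.373e-06, 6.221e-06]  ψ = [2, 0, 2, 0]  (obs o_4=1)
t=5: δ = [4.977e-07, 1.866e-07, 6.636e-07, 4.977e-07]  ψ = [1, 3, 1, 1]  (obs o_5=2)
backtrack: best end state = 2; path = [3, 1, 2, 0, 1, 2]

path = [3, 1, 2, 0, 1, 2]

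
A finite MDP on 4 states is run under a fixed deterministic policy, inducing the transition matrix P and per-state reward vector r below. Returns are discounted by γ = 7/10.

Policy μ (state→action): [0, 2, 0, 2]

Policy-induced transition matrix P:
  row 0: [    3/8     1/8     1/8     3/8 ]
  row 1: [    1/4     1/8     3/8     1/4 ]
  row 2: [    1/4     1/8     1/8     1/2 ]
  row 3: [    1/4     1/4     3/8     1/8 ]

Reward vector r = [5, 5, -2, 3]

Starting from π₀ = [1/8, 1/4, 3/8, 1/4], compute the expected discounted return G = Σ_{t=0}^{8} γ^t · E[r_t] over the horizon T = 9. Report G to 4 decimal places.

G = 7.7054

t=0: π = [0.1250, 0.2500, 0.3750, 0.2500], E[r] = 1.8750, γ^t·E[r] = 1.875000, running G = 1.875000
t=1: π = [0.2656, 0.1563, 0.2500, 0.3281], E[r] = 2.5938, γ^t·E[r] = 1.815625, running G = 3.690625
t=2: π = [0.2832, 0.1660, 0.2461, 0.3047], E[r] = 2.6680, γ^t·E[r] = 1.307305, running G = 4.997930
t=3: π = [0.2854, 0.1631, 0.2427, 0.3088], E[r] = 2.6836, γ^t·E[r] = 0.920473, running G = 5.918402
t=4: π = [0.2857, 0.1636, 0.2430, 0.3077], E[r] = 2.6837, γ^t·E[r] = 0.644346, running G = 6.562748
t=5: π = [0.2857, 0.1635, 0.2428, 0.3080], E[r] = 2.6842, γ^t·E[r] = 0.451129, running G = 7.013877
t=6: π = [0.2857, 0.1635, 0.2429, 0.3079], E[r] = 2.6841, γ^t·E[r] = 0.315782, running G = 7.329659
t=7: π = [0.2857, 0.1635, 0.2429, 0.3079], E[r] = 2.6841, γ^t·E[r] = 0.221050, running G = 7.550709
t=8: π = [0.2857, 0.1635, 0.2429, 0.3079], E[r] = 2.6841, γ^t·E[r] = 0.154735, running G = 7.705444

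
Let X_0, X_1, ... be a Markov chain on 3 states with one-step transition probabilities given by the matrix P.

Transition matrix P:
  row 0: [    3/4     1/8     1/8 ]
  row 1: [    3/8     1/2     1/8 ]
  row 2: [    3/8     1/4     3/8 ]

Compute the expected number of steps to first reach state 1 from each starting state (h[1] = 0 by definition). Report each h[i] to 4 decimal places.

First-step conditioning: h[1] = 0; for i ≠ 1, h[i] = 1 + Σ_k P[i][k]·h[k].
  h[0] = 1 + 3/4·h[0] + 1/8·h[2]
  h[2] = 1 + 3/8·h[0] + 3/8·h[2]
Solving the 2×2 linear system over states ≠ 1 gives exactly h = [48/7, 0, 40/7] (h[1] = 0 is the target).

h = [6.8571, 0.0000, 5.7143]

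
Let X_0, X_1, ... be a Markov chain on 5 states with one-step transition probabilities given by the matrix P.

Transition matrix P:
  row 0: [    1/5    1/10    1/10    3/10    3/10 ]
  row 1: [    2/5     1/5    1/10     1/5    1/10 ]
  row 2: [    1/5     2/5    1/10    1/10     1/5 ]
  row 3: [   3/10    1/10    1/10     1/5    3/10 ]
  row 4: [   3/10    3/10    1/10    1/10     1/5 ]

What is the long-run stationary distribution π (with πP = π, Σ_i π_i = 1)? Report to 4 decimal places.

π = [0.2814, 0.1951, 0.1000, 0.1953, 0.2282]

Balance equations π_j = Σ_i π_i·P[i][j]:
  π_0 = 1/5·π_0 + 2/5·π_1 + 1/5·π_2 + 3/10·π_3 + 3/10·π_4
  π_1 = 1/10·π_0 + 1/5·π_1 + 2/5·π_2 + 1/10·π_3 + 3/10·π_4
  π_2 = 1/10·π_0 + 1/10·π_1 + 1/10·π_2 + 1/10·π_3 + 1/10·π_4
  π_3 = 3/10·π_0 + 1/5·π_1 + 1/10·π_2 + 1/5·π_3 + 1/10·π_4
  normalize: π_0 + π_1 + π_2 + π_3 + π_4 = 1
Solving the linear system gives exactly π = [1594/5665, 201/1030, 1/10, 2213/11330, 47/206].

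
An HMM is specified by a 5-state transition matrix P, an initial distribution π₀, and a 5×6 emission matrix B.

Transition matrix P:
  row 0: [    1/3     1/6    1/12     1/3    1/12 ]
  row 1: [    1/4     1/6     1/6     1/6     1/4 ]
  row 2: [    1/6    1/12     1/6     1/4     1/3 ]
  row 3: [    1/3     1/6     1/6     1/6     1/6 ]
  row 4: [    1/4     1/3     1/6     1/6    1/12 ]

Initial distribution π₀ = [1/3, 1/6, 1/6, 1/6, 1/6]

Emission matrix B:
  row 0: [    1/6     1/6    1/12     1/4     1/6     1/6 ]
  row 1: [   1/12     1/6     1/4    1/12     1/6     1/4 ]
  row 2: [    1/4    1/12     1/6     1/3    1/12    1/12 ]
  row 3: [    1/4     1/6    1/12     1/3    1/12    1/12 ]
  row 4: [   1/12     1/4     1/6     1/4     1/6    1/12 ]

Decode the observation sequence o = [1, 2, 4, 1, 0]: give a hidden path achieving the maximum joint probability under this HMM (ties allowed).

path = [4, 1, 0, 0, 3]

t=0: δ = [5.556e-02, 2.778e-02, 1.389e-02, 2.778e-02, 4.167e-02]  (obs o_0=1)
t=1: δ = [1.543e-03, 3.472e-03, 1.157e-03, 1.543e-03, 1.157e-03]  ψ = [0, 4, 4, 0, 1]  (obs o_1=2)
t=2: δ = [1.447e-04, 9.645e-05, 4.823e-05, 4.823e-05, 1.447e-04]  ψ = [1, 1, 1, 1, 1]  (obs o_2=4)
t=3: δ = [8.038e-06, 8.038e-06, 2.009e-06, 8.038e-06, 6.028e-06]  ψ = [0, 4, 4, 0, 1]  (obs o_3=1)
t=4: δ = [4.465e-07, 1.674e-07, 3.349e-07, 6.698e-07, 1.674e-07]  ψ = [0, 4, 1, 0, 1]  (obs o_4=0)
backtrack: best end state = 3; path = [4, 1, 0, 0, 3]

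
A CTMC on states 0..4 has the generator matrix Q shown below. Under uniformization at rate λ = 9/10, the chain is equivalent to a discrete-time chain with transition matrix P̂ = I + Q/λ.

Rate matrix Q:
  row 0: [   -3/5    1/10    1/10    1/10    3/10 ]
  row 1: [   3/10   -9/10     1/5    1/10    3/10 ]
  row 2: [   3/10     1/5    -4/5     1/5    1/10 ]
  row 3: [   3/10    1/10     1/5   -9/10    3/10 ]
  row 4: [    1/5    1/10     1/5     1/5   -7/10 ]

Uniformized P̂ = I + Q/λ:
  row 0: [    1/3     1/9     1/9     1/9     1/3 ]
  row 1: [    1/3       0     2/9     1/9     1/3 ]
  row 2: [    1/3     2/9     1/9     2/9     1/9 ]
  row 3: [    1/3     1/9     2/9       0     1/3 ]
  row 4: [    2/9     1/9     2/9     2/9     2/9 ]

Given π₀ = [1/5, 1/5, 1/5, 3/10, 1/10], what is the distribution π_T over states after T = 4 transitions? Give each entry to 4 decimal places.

t=0: π = [0.2000, 0.2000, 0.2000, 0.3000, 0.1000]
t=1: π = [0.3222, 0.1111, 0.1778, 0.1111, 0.2778]
t=2: π = [0.3025, 0.1185, 0.1667, 0.1494, 0.2630]
t=3: π = [0.3041, 0.1165, 0.1701, 0.1422, 0.2671]
t=4: π = [0.3037, 0.1171, 0.1695, 0.1439, 0.2659]

π = [0.3037, 0.1171, 0.1695, 0.1439, 0.2659]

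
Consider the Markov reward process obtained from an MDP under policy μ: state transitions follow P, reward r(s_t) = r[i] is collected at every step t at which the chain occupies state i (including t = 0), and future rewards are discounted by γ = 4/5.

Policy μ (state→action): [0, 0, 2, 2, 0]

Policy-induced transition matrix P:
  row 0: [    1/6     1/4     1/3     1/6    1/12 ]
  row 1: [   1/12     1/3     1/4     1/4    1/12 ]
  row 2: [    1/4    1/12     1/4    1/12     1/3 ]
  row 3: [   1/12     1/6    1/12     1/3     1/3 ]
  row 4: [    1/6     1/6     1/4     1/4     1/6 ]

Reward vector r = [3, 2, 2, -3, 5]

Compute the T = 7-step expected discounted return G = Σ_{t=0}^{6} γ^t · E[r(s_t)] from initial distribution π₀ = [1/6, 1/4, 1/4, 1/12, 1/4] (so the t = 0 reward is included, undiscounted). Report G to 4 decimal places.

t=0: π = [0.1667, 0.2500, 0.2500, 0.0833, 0.2500], E[r] = 2.5000, γ^t·E[r] = 2.500000, running G = 2.500000
t=1: π = [0.1597, 0.2014, 0.2500, 0.2014, 0.1875], E[r] = 1.7153, γ^t·E[r] = 1.372222, running G = 3.872222
t=2: π = [0.1539, 0.1927, 0.2297, 0.2118, 0.2118], E[r] = 1.7303, γ^t·E[r] = 1.107407, running G = 4.979630
t=3: π = [0.1521, 0.1925, 0.2275, 0.2165, 0.2114], E[r] = 1.7036, γ^t·E[r] = 0.872222, running G = 5.851852
t=4: π = [0.1515, 0.1925, 0.2266, 0.2174, 0.2120], E[r] = 1.7002, γ^t·E[r] = 0.696398, running G = 6.548250
t=5: π = [0.1514, 0.1925, 0.2264, 0.2177, 0.2120], E[r] = 1.6988, γ^t·E[r] = 0.556653, running G = 7.104903
t=6: π = [0.1513, 0.1925, 0.2263, 0.2178, 0.2120], E[r] = 1.6985, γ^t·E[r] = 0.445239, running G = 7.550141

G = 7.5501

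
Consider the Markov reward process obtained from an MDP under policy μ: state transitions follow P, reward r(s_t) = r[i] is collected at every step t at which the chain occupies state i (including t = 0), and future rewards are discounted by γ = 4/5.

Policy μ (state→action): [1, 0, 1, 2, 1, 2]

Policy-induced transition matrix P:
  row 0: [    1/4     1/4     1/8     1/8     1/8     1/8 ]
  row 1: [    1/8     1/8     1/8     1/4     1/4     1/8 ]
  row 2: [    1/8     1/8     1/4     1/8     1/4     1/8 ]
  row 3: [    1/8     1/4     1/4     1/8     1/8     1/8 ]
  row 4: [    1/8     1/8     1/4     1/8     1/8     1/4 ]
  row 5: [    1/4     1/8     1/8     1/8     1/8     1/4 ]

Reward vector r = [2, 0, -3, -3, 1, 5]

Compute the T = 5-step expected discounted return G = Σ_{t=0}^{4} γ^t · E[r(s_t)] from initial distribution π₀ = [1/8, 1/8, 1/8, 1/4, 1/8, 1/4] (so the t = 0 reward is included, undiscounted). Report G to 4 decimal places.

t=0: π = [0.1250, 0.1250, 0.1250, 0.2500, 0.1250, 0.2500], E[r] = 0.5000, γ^t·E[r] = 0.500000, running G = 0.500000
t=1: π = [0.1719, 0.1719, 0.1875, 0.1406, 0.1563, 0.1719], E[r] = 0.3750, γ^t·E[r] = 0.300000, running G = 0.800000
t=2: π = [0.1680, 0.1641, 0.1855, 0.1465, 0.1699, 0.1660], E[r] = 0.3398, γ^t·E[r] = 0.217500, running G = 1.017500
t=3: π = [0.1667, 0.1643, 0.1877, 0.1455, 0.1687, 0.1670], E[r] = 0.3374, γ^t·E[r] = 0.172750, running G = 1.190250
t=4: π = [0.1667, 0.1640, 0.1877, 0.1455, 0.1690, 0.1670], E[r] = 0.3374, γ^t·E[r] = 0.138200, running G = 1.328450

G = 1.3285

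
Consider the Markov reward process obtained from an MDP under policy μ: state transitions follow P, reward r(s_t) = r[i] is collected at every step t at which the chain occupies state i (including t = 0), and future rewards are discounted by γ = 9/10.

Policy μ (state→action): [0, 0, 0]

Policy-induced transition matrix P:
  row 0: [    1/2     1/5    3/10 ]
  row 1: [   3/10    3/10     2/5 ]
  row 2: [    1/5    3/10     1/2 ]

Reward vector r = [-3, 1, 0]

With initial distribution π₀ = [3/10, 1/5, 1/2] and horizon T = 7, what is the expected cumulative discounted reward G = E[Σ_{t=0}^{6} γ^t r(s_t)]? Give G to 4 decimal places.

G = -3.6159

t=0: π = [0.3000, 0.2000, 0.5000], E[r] = -0.7000, γ^t·E[r] = -0.700000, running G = -0.700000
t=1: π = [0.3100, 0.2700, 0.4200], E[r] = -0.6600, γ^t·E[r] = -0.594000, running G = -1.294000
t=2: π = [0.3200, 0.2690, 0.4110], E[r] = -0.6910, γ^t·E[r] = -0.559710, running G = -1.853710
t=3: π = [0.3229, 0.2680, 0.4091], E[r] = -0.7007, γ^t·E[r] = -0.510810, running G = -2.364520
t=4: π = [0.3237, 0.2677, 0.4086], E[r] = -0.7033, γ^t·E[r] = -0.461435, running G = -2.825955
t=5: π = [0.3239, 0.2676, 0.4085], E[r] = -0.7040, γ^t·E[r] = -0.415695, running G = -3.241650
t=6: π = [0.3239, 0.2676, 0.4085], E[r] = -0.7042, γ^t·E[r] = -0.374221, running G = -3.615871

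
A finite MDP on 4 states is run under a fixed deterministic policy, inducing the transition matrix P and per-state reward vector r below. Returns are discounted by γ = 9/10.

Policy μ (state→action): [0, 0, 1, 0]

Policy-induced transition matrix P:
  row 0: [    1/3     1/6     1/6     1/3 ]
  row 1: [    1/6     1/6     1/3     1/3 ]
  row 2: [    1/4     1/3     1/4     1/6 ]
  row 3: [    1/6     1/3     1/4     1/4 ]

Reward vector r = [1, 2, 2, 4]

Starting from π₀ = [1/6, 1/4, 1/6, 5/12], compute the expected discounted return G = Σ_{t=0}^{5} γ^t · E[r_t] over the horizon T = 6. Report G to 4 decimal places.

G = 11.2085

t=0: π = [0.1667, 0.2500, 0.1667, 0.4167], E[r] = 2.6667, γ^t·E[r] = 2.666667, running G = 2.666667
t=1: π = [0.2083, 0.2639, 0.2569, 0.2708], E[r] = 2.3333, γ^t·E[r] = 2.100000, running G = 4.766667
t=2: π = [0.2228, 0.2546, 0.2546, 0.2679], E[r] = 2.3131, γ^t·E[r] = 1.873594, running G = 6.640260
t=3: π = [0.2250, 0.2538, 0.2527, 0.2686], E[r] = 2.3121, γ^t·E[r] = 1.685531, running G = 8.325792
t=4: π = [0.2252, 0.2535, 0.2524, 0.2688], E[r] = 2.3125, γ^t·E[r] = 1.517208, running G = 9.842999
t=5: π = [0.2252, 0.2535, 0.2524, 0.2689], E[r] = 2.3125, γ^t·E[r] = 1.365503, running G = 11.208502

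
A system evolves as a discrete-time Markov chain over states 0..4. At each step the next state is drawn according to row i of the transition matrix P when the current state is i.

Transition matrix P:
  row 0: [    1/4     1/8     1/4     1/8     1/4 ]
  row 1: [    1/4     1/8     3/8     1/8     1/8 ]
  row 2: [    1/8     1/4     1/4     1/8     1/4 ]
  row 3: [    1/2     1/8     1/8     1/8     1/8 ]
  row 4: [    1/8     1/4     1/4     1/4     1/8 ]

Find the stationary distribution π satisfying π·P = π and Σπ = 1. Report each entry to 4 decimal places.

Balance equations π_j = Σ_i π_i·P[i][j]:
  π_0 = 1/4·π_0 + 1/4·π_1 + 1/8·π_2 + 1/2·π_3 + 1/8·π_4
  π_1 = 1/8·π_0 + 1/8·π_1 + 1/4·π_2 + 1/8·π_3 + 1/4·π_4
  π_2 = 1/4·π_0 + 3/8·π_1 + 1/4·π_2 + 1/8·π_3 + 1/4·π_4
  π_3 = 1/8·π_0 + 1/8·π_1 + 1/8·π_2 + 1/8·π_3 + 1/4·π_4
  normalize: π_0 + π_1 + π_2 + π_3 + π_4 = 1
Solving the linear system gives exactly π = [541/2331, 839/4662, 16/63, 691/4662, 433/2331].

π = [0.2321, 0.1800, 0.2540, 0.1482, 0.1858]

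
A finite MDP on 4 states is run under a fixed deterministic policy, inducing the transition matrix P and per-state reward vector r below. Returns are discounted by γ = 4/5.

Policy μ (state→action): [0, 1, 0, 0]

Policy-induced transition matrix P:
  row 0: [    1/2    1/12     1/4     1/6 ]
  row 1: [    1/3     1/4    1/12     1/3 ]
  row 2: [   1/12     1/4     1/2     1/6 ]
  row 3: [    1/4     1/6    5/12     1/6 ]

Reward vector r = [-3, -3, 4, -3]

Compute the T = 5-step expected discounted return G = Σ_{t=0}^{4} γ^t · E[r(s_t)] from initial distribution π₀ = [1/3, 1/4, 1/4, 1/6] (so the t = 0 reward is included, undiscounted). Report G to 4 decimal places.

G = -3.0240

t=0: π = [0.3333, 0.2500, 0.2500, 0.1667], E[r] = -1.2500, γ^t·E[r] = -1.250000, running G = -1.250000
t=1: π = [0.3125, 0.1806, 0.2986, 0.2083], E[r] = -0.9097, γ^t·E[r] = -0.727778, running G = -1.977778
t=2: π = [0.2934, 0.1806, 0.3293, 0.1968], E[r] = -0.6950, γ^t·E[r] = -0.444815, running G = -2.422593
t=3: π = [0.2835, 0.1847, 0.3350, 0.1968], E[r] = -0.6549, γ^t·E[r] = -0.335284, running G = -2.757877
t=4: π = [0.2804, 0.1864, 0.3358, 0.1975], E[r] = -0.6496, γ^t·E[r] = -0.266095, running G = -3.023972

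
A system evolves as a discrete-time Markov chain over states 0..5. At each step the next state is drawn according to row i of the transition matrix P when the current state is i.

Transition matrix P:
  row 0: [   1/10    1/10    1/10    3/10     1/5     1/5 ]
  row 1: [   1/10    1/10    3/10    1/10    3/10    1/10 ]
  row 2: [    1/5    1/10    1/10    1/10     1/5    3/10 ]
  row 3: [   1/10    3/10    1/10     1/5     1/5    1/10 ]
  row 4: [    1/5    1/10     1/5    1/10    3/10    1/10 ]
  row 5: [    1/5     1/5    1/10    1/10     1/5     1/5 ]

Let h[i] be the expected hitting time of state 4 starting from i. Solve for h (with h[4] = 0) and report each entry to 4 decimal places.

First-step conditioning: h[4] = 0; for i ≠ 4, h[i] = 1 + Σ_k P[i][k]·h[k].
  h[0] = 1 + 1/10·h[0] + 1/10·h[1] + 1/10·h[2] + 3/10·h[3] + 1/5·h[5]
  h[1] = 1 + 1/10·h[0] + 1/10·h[1] + 3/10·h[2] + 1/10·h[3] + 1/10·h[5]
  h[2] = 1 + 1/5·h[0] + 1/10·h[1] + 1/10·h[2] + 1/10·h[3] + 3/10·h[5]
  h[3] = 1 + 1/10·h[0] + 3/10·h[1] + 1/10·h[2] + 1/5·h[3] + 1/10·h[5]
  h[5] = 1 + 1/5·h[0] + 1/5·h[1] + 1/10·h[2] + 1/10·h[3] + 1/5·h[5]
Solving the 5×5 linear system over states ≠ 4 gives exactly h = [113120/24383, 102320/24383, 113430/24383, 111220/24383, 0, 112420/24383] (h[4] = 0 is the target).

h = [4.6393, 4.1964, 4.6520, 4.5614, 0.0000, 4.6106]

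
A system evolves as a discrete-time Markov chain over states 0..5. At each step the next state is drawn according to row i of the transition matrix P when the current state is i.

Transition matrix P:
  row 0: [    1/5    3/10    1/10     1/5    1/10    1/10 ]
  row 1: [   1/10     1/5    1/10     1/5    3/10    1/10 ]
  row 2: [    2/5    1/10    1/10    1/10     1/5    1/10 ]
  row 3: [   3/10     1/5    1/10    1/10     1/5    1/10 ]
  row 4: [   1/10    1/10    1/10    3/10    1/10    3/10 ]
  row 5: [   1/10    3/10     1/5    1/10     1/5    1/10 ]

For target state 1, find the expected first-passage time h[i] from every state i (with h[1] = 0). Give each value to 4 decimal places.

First-step conditioning: h[1] = 0; for i ≠ 1, h[i] = 1 + Σ_k P[i][k]·h[k].
  h[0] = 1 + 1/5·h[0] + 1/10·h[2] + 1/5·h[3] + 1/10·h[4] + 1/10·h[5]
  h[2] = 1 + 2/5·h[0] + 1/10·h[2] + 1/10·h[3] + 1/5·h[4] + 1/10·h[5]
  h[3] = 1 + 3/10·h[0] + 1/10·h[2] + 1/10·h[3] + 1/5·h[4] + 1/10·h[5]
  h[4] = 1 + 1/10·h[0] + 1/10·h[2] + 3/10·h[3] + 1/10·h[4] + 3/10·h[5]
  h[5] = 1 + 1/10·h[0] + 1/5·h[2] + 1/10·h[3] + 1/5·h[4] + 1/10·h[5]
Solving the 5×5 linear system over states ≠ 1 gives exactly h = [7120/1651, 0, 8620/1651, 7908/1651, 8668/1651, 7346/1651] (h[1] = 0 is the target).

h = [4.3125, 0.0000, 5.2211, 4.7898, 5.2502, 4.4494]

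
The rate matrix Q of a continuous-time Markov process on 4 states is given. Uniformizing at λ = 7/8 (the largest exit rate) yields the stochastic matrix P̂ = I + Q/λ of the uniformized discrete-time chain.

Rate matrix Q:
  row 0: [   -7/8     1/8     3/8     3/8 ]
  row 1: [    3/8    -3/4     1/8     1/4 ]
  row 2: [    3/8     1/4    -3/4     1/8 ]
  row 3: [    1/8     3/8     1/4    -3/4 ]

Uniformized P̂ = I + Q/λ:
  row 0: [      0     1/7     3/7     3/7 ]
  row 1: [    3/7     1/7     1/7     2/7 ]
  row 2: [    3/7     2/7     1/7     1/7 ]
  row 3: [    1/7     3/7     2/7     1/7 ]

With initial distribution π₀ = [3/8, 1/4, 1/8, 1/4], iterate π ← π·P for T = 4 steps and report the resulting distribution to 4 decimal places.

π = [0.2485, 0.2518, 0.2507, 0.2490]

t=0: π = [0.3750, 0.2500, 0.1250, 0.2500]
t=1: π = [0.1964, 0.2321, 0.2857, 0.2857]
t=2: π = [0.2628, 0.2653, 0.2398, 0.2321]
t=3: π = [0.2496, 0.2434, 0.2511, 0.2558]
t=4: π = [0.2485, 0.2518, 0.2507, 0.2490]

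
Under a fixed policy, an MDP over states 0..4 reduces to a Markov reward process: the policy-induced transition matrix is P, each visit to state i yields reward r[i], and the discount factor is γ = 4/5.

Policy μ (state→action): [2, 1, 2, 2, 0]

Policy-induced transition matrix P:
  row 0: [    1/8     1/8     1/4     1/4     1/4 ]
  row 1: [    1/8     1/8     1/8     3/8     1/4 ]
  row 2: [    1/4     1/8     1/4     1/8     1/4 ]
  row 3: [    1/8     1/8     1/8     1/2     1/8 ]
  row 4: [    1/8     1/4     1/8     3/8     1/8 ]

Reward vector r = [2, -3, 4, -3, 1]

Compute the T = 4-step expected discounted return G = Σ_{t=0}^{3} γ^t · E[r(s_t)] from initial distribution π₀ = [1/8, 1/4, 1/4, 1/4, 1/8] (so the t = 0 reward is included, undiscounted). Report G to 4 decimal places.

t=0: π = [0.1250, 0.2500, 0.2500, 0.2500, 0.1250], E[r] = -0.1250, γ^t·E[r] = -0.125000, running G = -0.125000
t=1: π = [0.1563, 0.1406, 0.1719, 0.3281, 0.2031], E[r] = -0.2031, γ^t·E[r] = -0.162500, running G = -0.287500
t=2: π = [0.1465, 0.1504, 0.1660, 0.3535, 0.1836], E[r] = -0.3711, γ^t·E[r] = -0.237500, running G = -0.525000
t=3: π = [0.1458, 0.1479, 0.1641, 0.3594, 0.1829], E[r] = -0.3914, γ^t·E[r] = -0.200375, running G = -0.725375

G = -0.7254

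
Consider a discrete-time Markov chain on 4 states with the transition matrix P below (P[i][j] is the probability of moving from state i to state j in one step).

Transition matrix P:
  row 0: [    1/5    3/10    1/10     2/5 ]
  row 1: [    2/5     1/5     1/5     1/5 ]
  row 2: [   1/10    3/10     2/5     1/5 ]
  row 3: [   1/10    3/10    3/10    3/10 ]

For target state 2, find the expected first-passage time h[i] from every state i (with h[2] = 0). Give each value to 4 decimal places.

First-step conditioning: h[2] = 0; for i ≠ 2, h[i] = 1 + Σ_k P[i][k]·h[k].
  h[0] = 1 + 1/5·h[0] + 3/10·h[1] + 2/5·h[3]
  h[1] = 1 + 2/5·h[0] + 1/5·h[1] + 1/5·h[3]
  h[3] = 1 + 1/10·h[0] + 3/10·h[1] + 3/10·h[3]
Solving the 3×3 linear system over states ≠ 2 gives exactly h = [121/23, 114/23, 0, 99/23] (h[2] = 0 is the target).

h = [5.2609, 4.9565, 0.0000, 4.3043]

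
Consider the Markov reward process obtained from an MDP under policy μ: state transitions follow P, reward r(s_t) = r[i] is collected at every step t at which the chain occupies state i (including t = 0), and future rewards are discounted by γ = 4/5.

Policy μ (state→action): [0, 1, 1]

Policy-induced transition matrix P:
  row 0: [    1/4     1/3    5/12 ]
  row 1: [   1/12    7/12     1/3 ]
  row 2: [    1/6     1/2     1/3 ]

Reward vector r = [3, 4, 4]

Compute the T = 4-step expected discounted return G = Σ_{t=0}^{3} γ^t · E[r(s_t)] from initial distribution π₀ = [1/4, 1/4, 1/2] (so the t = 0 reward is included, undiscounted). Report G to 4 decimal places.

G = 11.2652

t=0: π = [0.2500, 0.2500, 0.5000], E[r] = 3.7500, γ^t·E[r] = 3.750000, running G = 3.750000
t=1: π = [0.1667, 0.4792, 0.3542], E[r] = 3.8333, γ^t·E[r] = 3.066667, running G = 6.816667
t=2: π = [0.1406, 0.5122, 0.3472], E[r] = 3.8594, γ^t·E[r] = 2.470000, running G = 9.286667
t=3: π = [0.1357, 0.5192, 0.3451], E[r] = 3.8643, γ^t·E[r] = 1.978519, running G = 11.265185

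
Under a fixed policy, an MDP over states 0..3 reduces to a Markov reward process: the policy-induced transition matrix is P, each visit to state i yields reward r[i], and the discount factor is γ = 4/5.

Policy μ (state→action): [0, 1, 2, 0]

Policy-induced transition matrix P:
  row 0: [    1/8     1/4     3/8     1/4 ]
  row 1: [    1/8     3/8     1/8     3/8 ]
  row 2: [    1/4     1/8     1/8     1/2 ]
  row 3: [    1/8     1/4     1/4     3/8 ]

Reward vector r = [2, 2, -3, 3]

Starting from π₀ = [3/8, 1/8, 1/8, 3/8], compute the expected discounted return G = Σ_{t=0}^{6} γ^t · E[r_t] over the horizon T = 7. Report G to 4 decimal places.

t=0: π = [0.3750, 0.1250, 0.1250, 0.3750], E[r] = 1.7500, γ^t·E[r] = 1.750000, running G = 1.750000
t=1: π = [0.1406, 0.2500, 0.2656, 0.3438], E[r] = 1.0156, γ^t·E[r] = 0.812500, running G = 2.562500
t=2: π = [0.1582, 0.2480, 0.2031, 0.3906], E[r] = 1.3750, γ^t·E[r] = 0.880000, running G = 3.442500
t=3: π = [0.1504, 0.2556, 0.2134, 0.3806], E[r] = 1.3137, γ^t·E[r] = 0.672625, running G = 4.115125
t=4: π = [0.1517, 0.2553, 0.2102, 0.3829], E[r] = 1.3320, γ^t·E[r] = 0.545588, running G = 4.660713
t=5: π = [0.1513, 0.2556, 0.2108, 0.3823], E[r] = 1.3284, γ^t·E[r] = 0.435299, running G = 5.096011
t=6: π = [0.1513, 0.2556, 0.2106, 0.3824], E[r] = 1.3294, γ^t·E[r] = 0.348495, running G = 5.444506

G = 5.4445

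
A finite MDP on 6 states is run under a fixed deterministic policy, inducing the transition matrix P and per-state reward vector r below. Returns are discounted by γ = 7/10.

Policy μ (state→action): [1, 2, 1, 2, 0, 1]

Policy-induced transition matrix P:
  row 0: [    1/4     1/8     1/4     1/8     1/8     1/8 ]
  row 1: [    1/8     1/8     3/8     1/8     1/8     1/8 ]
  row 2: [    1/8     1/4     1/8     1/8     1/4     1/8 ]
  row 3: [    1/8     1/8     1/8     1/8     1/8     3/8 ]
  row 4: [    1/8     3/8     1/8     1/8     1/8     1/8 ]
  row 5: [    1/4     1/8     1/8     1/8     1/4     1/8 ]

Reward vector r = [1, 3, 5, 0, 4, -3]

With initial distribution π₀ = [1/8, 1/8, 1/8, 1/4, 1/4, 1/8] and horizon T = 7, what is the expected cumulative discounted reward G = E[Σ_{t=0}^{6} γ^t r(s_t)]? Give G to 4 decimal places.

t=0: π = [0.1250, 0.1250, 0.1250, 0.2500, 0.2500, 0.1250], E[r] = 1.7500, γ^t·E[r] = 1.750000, running G = 1.750000
t=1: π = [0.1563, 0.2031, 0.1719, 0.1250, 0.1563, 0.1875], E[r] = 1.6875, γ^t·E[r] = 1.181250, running G = 2.931250
t=2: π = [0.1680, 0.1855, 0.1953, 0.1250, 0.1699, 0.1563], E[r] = 1.9121, γ^t·E[r] = 0.936934, running G = 3.868184
t=3: π = [0.1655, 0.1919, 0.1924, 0.1250, 0.1689, 0.1563], E[r] = 1.9102, γ^t·E[r] = 0.655184, running G = 4.523367
t=4: π = [0.1652, 0.1913, 0.1937, 0.1250, 0.1686, 0.1563], E[r] = 1.9130, γ^t·E[r] = 0.459303, running G = 4.982670
t=5: π = [0.1652, 0.1914, 0.1935, 0.1250, 0.1687, 0.1563], E[r] = 1.9128, γ^t·E[r] = 0.321487, running G = 5.304157
t=6: π = [0.1652, 0.1914, 0.1935, 0.1250, 0.1687, 0.1563], E[r] = 1.9128, γ^t·E[r] = 0.225042, running G = 5.529200

G = 5.5292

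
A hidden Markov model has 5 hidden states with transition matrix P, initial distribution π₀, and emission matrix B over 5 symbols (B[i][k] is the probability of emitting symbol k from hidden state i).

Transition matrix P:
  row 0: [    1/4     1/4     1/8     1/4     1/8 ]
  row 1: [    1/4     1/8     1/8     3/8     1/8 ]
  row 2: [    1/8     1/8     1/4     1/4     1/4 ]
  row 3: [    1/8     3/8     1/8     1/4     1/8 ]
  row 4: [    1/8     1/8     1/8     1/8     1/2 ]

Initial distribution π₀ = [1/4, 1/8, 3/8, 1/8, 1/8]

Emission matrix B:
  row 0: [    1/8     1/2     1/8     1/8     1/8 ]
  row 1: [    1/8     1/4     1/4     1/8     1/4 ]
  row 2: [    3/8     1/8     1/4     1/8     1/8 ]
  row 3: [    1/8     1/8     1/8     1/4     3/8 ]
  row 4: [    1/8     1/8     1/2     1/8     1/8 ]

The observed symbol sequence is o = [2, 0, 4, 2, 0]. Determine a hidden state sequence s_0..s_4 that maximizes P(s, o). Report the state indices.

path = [2, 2, 4, 4, 4]

t=0: δ = [3.125e-02, 3.125e-02, 9.375e-02, 1.562e-02, 6.250e-02]  (obs o_0=2)
t=1: δ = [1.465e-03, 1.465e-03, 8.789e-03, 2.930e-03, 3.906e-03]  ψ = [2, 2, 2, 2, 4]  (obs o_1=0)
t=2: δ = [1.373e-04, 2.747e-04, 2.747e-04, 8.240e-04, 2.747e-04]  ψ = [2, 2, 2, 2, 2]  (obs o_2=4)
t=3: δ = [1.287e-05, 7.725e-05, 2.575e-05, 2.575e-05, 6.866e-05]  ψ = [3, 3, 3, 3, 4]  (obs o_3=2)
t=4: δ = [2.414e-06, 1.207e-06, 3.621e-06, 3.621e-06, 4.292e-06]  ψ = [1, 1, 1, 1, 4]  (obs o_4=0)
backtrack: best end state = 4; path = [2, 2, 4, 4, 4]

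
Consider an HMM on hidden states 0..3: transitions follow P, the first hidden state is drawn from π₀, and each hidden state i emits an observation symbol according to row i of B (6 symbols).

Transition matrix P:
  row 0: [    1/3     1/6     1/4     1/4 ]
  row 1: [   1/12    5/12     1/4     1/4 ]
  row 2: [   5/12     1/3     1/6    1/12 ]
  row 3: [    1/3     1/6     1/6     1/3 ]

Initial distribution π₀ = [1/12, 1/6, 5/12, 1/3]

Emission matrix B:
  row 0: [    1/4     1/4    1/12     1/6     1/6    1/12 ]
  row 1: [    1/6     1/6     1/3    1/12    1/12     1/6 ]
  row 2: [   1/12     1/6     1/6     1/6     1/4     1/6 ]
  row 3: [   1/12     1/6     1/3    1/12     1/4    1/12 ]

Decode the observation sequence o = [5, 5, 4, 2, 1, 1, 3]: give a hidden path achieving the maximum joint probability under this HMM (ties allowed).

t=0: δ = [6.944e-03, 2.778e-02, 6.944e-02, 2.778e-02]  (obs o_0=5)
t=1: δ = [2.411e-03, 3.858e-03, 1.929e-03, 7.716e-04]  ψ = [2, 2, 2, 3]  (obs o_1=5)
t=2: δ = [1.340e-04, 1.340e-04, 2.411e-04, 2.411e-04]  ψ = [0, 1, 1, 1]  (obs o_2=4)
t=3: δ = [8.372e-06, 2.679e-05, 6.698e-06, 2.679e-05]  ψ = [2, 2, 2, 3]  (obs o_3=2)
t=4: δ = [2.233e-06, 1.861e-06, 1.116e-06, 1.488e-06]  ψ = [3, 1, 1, 3]  (obs o_4=1)
t=5: δ = [1.861e-07, 1.292e-07, 9.303e-08, 9.303e-08]  ψ = [0, 1, 0, 0]  (obs o_5=1)
t=6: δ = [1.034e-08, 4.486e-09, 7.752e-09, 3.876e-09]  ψ = [0, 1, 0, 0]  (obs o_6=3)
backtrack: best end state = 0; path = [2, 1, 3, 3, 0, 0, 0]

path = [2, 1, 3, 3, 0, 0, 0]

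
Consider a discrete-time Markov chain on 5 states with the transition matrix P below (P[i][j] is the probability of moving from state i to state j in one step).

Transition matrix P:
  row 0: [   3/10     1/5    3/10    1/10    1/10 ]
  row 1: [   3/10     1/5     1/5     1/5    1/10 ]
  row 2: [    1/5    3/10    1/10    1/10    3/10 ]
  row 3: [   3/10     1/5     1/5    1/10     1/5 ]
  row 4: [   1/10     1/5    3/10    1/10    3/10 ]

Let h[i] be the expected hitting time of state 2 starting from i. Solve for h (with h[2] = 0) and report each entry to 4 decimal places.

First-step conditioning: h[2] = 0; for i ≠ 2, h[i] = 1 + Σ_k P[i][k]·h[k].
  h[0] = 1 + 3/10·h[0] + 1/5·h[1] + 1/10·h[3] + 1/10·h[4]
  h[1] = 1 + 3/10·h[0] + 1/5·h[1] + 1/5·h[3] + 1/10·h[4]
  h[3] = 1 + 3/10·h[0] + 1/5·h[1] + 1/10·h[3] + 1/5·h[4]
  h[4] = 1 + 1/10·h[0] + 1/5·h[1] + 1/10·h[3] + 3/10·h[4]
Solving the 4×4 linear system over states ≠ 2 gives exactly h = [250/67, 555/134, 0, 275/67, 250/67] (h[2] = 0 is the target).

h = [3.7313, 4.1418, 0.0000, 4.1045, 3.7313]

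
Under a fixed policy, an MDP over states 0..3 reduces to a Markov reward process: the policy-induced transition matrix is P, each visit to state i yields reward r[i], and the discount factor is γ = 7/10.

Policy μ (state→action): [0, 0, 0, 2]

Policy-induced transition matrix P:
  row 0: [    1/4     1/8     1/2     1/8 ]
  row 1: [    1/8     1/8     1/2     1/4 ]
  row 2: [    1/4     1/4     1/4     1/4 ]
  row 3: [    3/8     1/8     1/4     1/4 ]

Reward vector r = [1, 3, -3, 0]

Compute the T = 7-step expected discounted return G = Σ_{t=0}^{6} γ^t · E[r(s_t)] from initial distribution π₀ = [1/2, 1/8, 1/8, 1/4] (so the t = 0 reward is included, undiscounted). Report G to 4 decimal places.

G = -0.2716

t=0: π = [0.5000, 0.1250, 0.1250, 0.2500], E[r] = 0.5000, γ^t·E[r] = 0.500000, running G = 0.500000
t=1: π = [0.2656, 0.1406, 0.4063, 0.1875], E[r] = -0.5313, γ^t·E[r] = -0.371875, running G = 0.128125
t=2: π = [0.2559, 0.1758, 0.3516, 0.2168], E[r] = -0.2715, γ^t·E[r] = -0.133027, running G = -0.004902
t=3: π = [0.2551, 0.1689, 0.3579, 0.2180], E[r] = -0.3118, γ^t·E[r] = -0.106936, running G = -0.111839
t=4: π = [0.2561, 0.1697, 0.3560, 0.2181], E[r] = -0.3027, γ^t·E[r] = -0.072679, running G = -0.184518
t=5: π = [0.2560, 0.1695, 0.3565, 0.2180], E[r] = -0.3049, γ^t·E[r] = -0.051236, running G = -0.235754
t=6: π = [0.2561, 0.1696, 0.3564, 0.2180], E[r] = -0.3044, γ^t·E[r] = -0.035815, running G = -0.271570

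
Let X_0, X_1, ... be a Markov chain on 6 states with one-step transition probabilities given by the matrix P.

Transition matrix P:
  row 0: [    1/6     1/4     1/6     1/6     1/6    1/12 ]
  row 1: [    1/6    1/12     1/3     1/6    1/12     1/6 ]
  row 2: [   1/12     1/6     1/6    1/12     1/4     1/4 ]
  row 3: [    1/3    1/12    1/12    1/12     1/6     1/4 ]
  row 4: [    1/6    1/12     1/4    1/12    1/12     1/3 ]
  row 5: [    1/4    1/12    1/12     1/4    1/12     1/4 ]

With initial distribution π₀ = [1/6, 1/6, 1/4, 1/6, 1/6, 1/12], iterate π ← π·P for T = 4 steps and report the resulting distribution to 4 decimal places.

t=0: π = [0.1667, 0.1667, 0.2500, 0.1667, 0.1667, 0.0833]
t=1: π = [0.1806, 0.1319, 0.1875, 0.1250, 0.1528, 0.2222]
t=2: π = [0.1904, 0.1291, 0.1725, 0.1464, 0.1400, 0.2216]
t=3: π = [0.1952, 0.1294, 0.1692, 0.1469, 0.1401, 0.2192]
t=4: π = [0.1953, 0.1300, 0.1694, 0.1469, 0.1400, 0.2184]

π = [0.1953, 0.1300, 0.1694, 0.1469, 0.1400, 0.2184]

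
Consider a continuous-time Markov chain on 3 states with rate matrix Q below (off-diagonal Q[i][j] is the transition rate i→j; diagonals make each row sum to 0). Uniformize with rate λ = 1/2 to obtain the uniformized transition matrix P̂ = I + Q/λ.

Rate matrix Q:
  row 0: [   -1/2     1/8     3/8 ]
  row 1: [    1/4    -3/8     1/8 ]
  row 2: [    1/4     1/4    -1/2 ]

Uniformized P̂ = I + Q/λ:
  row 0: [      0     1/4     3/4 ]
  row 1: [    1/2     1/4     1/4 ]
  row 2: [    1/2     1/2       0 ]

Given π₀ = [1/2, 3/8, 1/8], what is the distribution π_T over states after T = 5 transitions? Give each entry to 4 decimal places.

t=0: π = [0.5000, 0.3750, 0.1250]
t=1: π = [0.2500, 0.2813, 0.4688]
t=2: π = [0.3750, 0.3672, 0.2578]
t=3: π = [0.3125, 0.3145, 0.3730]
t=4: π = [0.3438, 0.3433, 0.3130]
t=5: π = [0.3281, 0.3282, 0.3436]

π = [0.3281, 0.3282, 0.3436]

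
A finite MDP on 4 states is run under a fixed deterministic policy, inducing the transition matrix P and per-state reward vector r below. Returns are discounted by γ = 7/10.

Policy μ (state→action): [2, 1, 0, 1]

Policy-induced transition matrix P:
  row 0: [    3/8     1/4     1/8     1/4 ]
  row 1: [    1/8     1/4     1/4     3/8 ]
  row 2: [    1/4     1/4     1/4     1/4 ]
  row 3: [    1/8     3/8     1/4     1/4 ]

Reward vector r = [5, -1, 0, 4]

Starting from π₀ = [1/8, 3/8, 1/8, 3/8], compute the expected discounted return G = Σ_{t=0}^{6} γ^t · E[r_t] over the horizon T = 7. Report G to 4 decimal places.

t=0: π = [0.1250, 0.3750, 0.1250, 0.3750], E[r] = 1.7500, γ^t·E[r] = 1.750000, running G = 1.750000
t=1: π = [0.1719, 0.2969, 0.2344, 0.2969], E[r] = 1.7500, γ^t·E[r] = 1.225000, running G = 2.975000
t=2: π = [0.1973, 0.2871, 0.2285, 0.2871], E[r] = 1.8477, γ^t·E[r] = 0.905352, running G = 3.880352
t=3: π = [0.2029, 0.2859, 0.2253, 0.2859], E[r] = 1.8721, γ^t·E[r] = 0.642120, running G = 4.522472
t=4: π = [0.2039, 0.2857, 0.2246, 0.2857], E[r] = 1.8766, γ^t·E[r] = 0.450583, running G = 4.973055
t=5: π = [0.2041, 0.2857, 0.2245, 0.2857], E[r] = 1.8774, γ^t·E[r] = 0.315536, running G = 5.288591
t=6: π = [0.2041, 0.2857, 0.2245, 0.2857], E[r] = 1.8775, γ^t·E[r] = 0.220890, running G = 5.509481

G = 5.5095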